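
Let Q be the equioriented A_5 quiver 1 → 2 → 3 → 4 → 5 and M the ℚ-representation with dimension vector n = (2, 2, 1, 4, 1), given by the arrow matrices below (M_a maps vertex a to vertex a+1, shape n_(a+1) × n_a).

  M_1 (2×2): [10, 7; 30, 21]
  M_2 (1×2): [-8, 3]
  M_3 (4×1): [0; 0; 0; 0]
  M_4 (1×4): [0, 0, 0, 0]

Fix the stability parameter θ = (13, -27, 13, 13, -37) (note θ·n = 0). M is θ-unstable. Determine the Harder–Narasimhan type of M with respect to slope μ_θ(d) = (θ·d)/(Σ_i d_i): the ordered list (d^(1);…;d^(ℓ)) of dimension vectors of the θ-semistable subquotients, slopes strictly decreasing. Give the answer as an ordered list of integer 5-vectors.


Via rank(M_{q-1}∘⋯∘M_p): M ≅ I[1,1], I[1,3], I[2,2], I[4,4]^4, I[5,5].
μ_θ-semistable layers: μ^(1)=13; μ^(2)=-7; μ^(3)=-27; μ^(4)=-37

((1, 0, 1, 4, 0); (1, 1, 0, 0, 0); (0, 1, 0, 0, 0); (0, 0, 0, 0, 1))


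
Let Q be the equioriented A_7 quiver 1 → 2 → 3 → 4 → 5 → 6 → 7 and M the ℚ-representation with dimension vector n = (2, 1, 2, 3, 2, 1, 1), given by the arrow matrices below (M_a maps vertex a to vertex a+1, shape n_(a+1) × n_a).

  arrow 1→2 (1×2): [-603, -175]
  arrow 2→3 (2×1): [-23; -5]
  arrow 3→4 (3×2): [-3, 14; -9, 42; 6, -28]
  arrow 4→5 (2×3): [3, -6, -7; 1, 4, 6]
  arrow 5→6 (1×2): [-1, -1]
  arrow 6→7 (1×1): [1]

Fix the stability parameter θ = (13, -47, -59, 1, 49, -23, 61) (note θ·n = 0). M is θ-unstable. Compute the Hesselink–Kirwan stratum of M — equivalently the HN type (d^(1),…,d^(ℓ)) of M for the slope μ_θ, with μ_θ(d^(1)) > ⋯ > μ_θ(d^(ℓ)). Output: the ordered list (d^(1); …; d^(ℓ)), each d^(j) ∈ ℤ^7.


Barcode: M ≅ I[1,1], I[1,5], I[3,3], I[4,4], I[4,7]. HN layers by μ_θ (6 steps, strictly decreasing):
  μ^(1)=61; μ^(2)=49; μ^(3)=13; μ^(4)=1; μ^(5)=-31; μ^(6)=-59

((0, 0, 0, 0, 0, 0, 1); (0, 0, 0, 0, 1, 0, 0); (1, 0, 0, 0, 1, 1, 0); (0, 0, 0, 3, 0, 0, 0); (1, 1, 1, 0, 0, 0, 0); (0, 0, 1, 0, 0, 0, 0))


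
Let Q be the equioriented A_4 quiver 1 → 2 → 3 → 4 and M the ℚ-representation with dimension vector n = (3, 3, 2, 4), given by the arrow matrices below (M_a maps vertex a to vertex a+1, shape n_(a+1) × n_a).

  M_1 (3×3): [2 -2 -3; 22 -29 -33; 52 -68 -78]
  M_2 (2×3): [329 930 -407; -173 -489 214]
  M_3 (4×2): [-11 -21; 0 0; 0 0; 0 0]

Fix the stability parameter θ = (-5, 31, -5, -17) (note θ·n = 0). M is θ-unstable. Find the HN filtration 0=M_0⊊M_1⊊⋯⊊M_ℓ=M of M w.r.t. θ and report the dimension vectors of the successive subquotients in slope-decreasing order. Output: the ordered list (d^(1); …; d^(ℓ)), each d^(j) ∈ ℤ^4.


Via rank(M_{q-1}∘⋯∘M_p): M ≅ I[1,1], I[1,3], I[1,4], I[2,2], I[4,4]^3.
μ_θ-semistable layers: μ^(1)=31; μ^(2)=13; μ^(3)=3; μ^(4)=-5; μ^(5)=-17

((0, 1, 0, 0); (0, 1, 1, 0); (0, 1, 1, 1); (3, 0, 0, 0); (0, 0, 0, 3))


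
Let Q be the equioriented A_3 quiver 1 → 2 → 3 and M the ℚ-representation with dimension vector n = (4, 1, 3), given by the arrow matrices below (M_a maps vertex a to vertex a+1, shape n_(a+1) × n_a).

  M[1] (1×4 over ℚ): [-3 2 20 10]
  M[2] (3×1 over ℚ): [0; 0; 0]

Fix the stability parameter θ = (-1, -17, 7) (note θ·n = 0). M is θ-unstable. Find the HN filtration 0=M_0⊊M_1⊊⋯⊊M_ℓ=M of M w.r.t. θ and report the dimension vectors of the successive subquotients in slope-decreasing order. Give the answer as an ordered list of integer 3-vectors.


Interval decomposition of M: I[1,1]^3, I[1,2], I[3,3]^3.
HN type (ℓ=3): μ^(1)=7; μ^(2)=-1; μ^(3)=-9

((0, 0, 3); (3, 0, 0); (1, 1, 0))


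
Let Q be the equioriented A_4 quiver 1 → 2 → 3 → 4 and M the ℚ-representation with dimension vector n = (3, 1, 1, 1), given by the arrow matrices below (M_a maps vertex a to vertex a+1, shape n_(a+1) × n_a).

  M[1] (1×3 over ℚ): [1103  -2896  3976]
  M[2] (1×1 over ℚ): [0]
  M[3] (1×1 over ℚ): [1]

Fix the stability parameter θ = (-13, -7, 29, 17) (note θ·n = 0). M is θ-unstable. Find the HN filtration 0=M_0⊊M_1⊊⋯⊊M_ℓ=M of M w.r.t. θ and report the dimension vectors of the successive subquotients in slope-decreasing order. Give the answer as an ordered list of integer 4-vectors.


Via rank(M_{q-1}∘⋯∘M_p): M ≅ I[1,1]^2, I[1,2], I[3,4].
μ_θ-semistable layers: μ^(1)=23; μ^(2)=-7; μ^(3)=-13

((0, 0, 1, 1); (0, 1, 0, 0); (3, 0, 0, 0))


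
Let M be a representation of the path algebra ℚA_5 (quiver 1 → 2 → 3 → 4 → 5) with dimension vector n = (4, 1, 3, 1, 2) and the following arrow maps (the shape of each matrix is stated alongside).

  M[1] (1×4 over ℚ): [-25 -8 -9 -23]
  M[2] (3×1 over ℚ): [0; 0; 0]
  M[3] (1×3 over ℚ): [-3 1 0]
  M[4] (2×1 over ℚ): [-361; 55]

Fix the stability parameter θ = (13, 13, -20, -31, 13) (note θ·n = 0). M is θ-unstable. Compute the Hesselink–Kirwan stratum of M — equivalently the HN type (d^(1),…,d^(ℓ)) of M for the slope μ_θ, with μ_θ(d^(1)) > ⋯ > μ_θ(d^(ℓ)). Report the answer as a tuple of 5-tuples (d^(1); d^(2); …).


Barcode: M ≅ I[1,1]^3, I[1,2], I[3,3]^2, I[3,5], I[5,5]. HN layers by μ_θ (3 steps, strictly decreasing):
  μ^(1)=13; μ^(2)=-20; μ^(3)=-51/2

((4, 1, 0, 0, 2); (0, 0, 2, 0, 0); (0, 0, 1, 1, 0))


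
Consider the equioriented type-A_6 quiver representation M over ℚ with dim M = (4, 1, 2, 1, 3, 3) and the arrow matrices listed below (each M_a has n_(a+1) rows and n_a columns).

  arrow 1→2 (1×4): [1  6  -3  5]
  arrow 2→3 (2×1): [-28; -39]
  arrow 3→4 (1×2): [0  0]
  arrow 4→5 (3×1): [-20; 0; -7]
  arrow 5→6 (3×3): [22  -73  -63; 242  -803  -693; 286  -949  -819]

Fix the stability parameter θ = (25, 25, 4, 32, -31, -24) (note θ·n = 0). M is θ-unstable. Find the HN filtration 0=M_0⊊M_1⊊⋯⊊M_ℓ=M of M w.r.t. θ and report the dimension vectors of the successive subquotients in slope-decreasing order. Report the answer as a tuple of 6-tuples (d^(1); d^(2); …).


Interval decomposition of M: I[1,1]^3, I[1,3], I[3,3], I[4,6], I[5,5]^2, I[6,6]^2.
HN type (ℓ=6): μ^(1)=25; μ^(2)=18; μ^(3)=4; μ^(4)=-23/3; μ^(5)=-24; μ^(6)=-31

((3, 0, 0, 0, 0, 0); (1, 1, 1, 0, 0, 0); (0, 0, 1, 0, 0, 0); (0, 0, 0, 1, 1, 1); (0, 0, 0, 0, 0, 2); (0, 0, 0, 0, 2, 0))


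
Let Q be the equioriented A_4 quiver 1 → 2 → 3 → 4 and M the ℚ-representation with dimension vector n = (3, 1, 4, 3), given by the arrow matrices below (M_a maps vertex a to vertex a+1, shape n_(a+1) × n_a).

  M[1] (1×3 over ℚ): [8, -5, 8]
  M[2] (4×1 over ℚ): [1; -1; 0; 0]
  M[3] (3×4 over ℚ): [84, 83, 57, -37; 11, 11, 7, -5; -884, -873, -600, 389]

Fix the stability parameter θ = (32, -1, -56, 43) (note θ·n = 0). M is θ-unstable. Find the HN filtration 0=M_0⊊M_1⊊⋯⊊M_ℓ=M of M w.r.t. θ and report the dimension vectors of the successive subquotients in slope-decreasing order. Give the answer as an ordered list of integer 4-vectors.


Via rank(M_{q-1}∘⋯∘M_p): M ≅ I[1,1]^2, I[1,4], I[3,3], I[3,4]^2.
μ_θ-semistable layers: μ^(1)=43; μ^(2)=32; μ^(3)=-25/3; μ^(4)=-56

((0, 0, 0, 3); (2, 0, 0, 0); (1, 1, 1, 0); (0, 0, 3, 0))


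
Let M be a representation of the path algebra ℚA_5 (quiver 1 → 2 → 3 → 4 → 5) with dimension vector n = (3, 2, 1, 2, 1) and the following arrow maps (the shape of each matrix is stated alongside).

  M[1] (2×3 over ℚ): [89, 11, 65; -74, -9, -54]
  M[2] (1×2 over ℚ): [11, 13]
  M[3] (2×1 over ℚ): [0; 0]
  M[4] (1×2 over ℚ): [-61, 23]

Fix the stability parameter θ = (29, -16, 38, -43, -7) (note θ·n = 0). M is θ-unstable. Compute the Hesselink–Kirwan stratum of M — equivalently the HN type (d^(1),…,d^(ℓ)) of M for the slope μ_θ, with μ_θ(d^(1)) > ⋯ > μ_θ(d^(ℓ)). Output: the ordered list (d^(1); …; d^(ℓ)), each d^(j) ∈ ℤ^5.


Barcode: M ≅ I[1,1], I[1,2], I[1,3], I[4,4], I[4,5]. HN layers by μ_θ (5 steps, strictly decreasing):
  μ^(1)=38; μ^(2)=29; μ^(3)=13/2; μ^(4)=-7; μ^(5)=-43

((0, 0, 1, 0, 0); (1, 0, 0, 0, 0); (2, 2, 0, 0, 0); (0, 0, 0, 0, 1); (0, 0, 0, 2, 0))


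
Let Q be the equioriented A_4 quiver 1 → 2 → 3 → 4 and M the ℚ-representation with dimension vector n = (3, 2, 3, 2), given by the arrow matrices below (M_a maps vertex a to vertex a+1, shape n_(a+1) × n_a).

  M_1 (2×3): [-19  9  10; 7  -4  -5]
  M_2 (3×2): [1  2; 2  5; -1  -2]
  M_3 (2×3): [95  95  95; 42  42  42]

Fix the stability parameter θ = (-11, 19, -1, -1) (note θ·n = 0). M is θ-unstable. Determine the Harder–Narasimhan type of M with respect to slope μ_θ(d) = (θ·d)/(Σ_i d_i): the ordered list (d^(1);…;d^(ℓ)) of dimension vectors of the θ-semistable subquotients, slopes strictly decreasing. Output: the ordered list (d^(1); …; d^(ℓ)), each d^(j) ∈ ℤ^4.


Via rank(M_{q-1}∘⋯∘M_p): M ≅ I[1,1], I[1,3], I[1,4], I[3,3], I[4,4].
μ_θ-semistable layers: μ^(1)=9; μ^(2)=17/3; μ^(3)=-1; μ^(4)=-11

((0, 1, 1, 0); (0, 1, 1, 1); (0, 0, 1, 1); (3, 0, 0, 0))


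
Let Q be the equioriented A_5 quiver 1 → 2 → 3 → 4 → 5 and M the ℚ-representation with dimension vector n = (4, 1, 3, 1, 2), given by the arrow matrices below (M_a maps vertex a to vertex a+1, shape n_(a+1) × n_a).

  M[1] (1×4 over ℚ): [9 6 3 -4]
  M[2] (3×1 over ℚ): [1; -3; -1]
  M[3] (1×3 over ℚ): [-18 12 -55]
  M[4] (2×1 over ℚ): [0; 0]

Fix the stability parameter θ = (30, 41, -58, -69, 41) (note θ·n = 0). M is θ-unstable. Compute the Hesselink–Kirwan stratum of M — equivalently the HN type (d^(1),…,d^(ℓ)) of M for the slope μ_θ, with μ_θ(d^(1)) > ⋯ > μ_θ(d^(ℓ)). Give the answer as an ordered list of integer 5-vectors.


Barcode: M ≅ I[1,1]^3, I[1,4], I[3,3]^2, I[5,5]^2. HN layers by μ_θ (4 steps, strictly decreasing):
  μ^(1)=41; μ^(2)=30; μ^(3)=-14; μ^(4)=-58

((0, 0, 0, 0, 2); (3, 0, 0, 0, 0); (1, 1, 1, 1, 0); (0, 0, 2, 0, 0))


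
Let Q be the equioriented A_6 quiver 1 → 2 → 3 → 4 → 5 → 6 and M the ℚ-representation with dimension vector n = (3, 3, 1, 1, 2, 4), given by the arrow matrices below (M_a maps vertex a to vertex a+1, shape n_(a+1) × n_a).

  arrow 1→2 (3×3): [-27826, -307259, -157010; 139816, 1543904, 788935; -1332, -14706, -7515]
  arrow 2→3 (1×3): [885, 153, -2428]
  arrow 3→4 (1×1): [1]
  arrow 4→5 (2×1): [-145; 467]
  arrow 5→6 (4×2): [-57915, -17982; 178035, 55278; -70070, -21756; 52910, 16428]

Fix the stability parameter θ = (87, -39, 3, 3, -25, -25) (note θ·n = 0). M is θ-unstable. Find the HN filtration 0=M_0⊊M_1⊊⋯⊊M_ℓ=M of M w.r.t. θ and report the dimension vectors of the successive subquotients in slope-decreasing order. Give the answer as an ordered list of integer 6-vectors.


Via rank(M_{q-1}∘⋯∘M_p): M ≅ I[1,1], I[1,2], I[1,6], I[2,2], I[5,5], I[6,6]^3.
μ_θ-semistable layers: μ^(1)=87; μ^(2)=24; μ^(3)=2/3; μ^(4)=-25; μ^(5)=-39

((1, 0, 0, 0, 0, 0); (1, 1, 0, 0, 0, 0); (1, 1, 1, 1, 1, 1); (0, 0, 0, 0, 1, 3); (0, 1, 0, 0, 0, 0))


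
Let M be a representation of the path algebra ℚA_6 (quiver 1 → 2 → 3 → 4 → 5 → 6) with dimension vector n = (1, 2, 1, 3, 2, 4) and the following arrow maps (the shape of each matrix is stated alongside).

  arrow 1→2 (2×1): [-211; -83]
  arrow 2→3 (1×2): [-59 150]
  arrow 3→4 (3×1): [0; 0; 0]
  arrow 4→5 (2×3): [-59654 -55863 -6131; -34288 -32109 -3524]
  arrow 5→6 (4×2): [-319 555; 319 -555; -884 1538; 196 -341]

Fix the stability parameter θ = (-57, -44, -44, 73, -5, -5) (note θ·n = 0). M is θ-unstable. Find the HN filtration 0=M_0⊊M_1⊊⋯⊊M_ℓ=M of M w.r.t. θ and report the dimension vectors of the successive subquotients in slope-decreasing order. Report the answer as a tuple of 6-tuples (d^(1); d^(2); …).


Barcode: M ≅ I[1,3], I[2,2], I[4,4], I[4,6]^2, I[6,6]^2. HN layers by μ_θ (5 steps, strictly decreasing):
  μ^(1)=73; μ^(2)=21; μ^(3)=-5; μ^(4)=-44; μ^(5)=-57

((0, 0, 0, 1, 0, 0); (0, 0, 0, 2, 2, 2); (0, 0, 0, 0, 0, 2); (0, 2, 1, 0, 0, 0); (1, 0, 0, 0, 0, 0))


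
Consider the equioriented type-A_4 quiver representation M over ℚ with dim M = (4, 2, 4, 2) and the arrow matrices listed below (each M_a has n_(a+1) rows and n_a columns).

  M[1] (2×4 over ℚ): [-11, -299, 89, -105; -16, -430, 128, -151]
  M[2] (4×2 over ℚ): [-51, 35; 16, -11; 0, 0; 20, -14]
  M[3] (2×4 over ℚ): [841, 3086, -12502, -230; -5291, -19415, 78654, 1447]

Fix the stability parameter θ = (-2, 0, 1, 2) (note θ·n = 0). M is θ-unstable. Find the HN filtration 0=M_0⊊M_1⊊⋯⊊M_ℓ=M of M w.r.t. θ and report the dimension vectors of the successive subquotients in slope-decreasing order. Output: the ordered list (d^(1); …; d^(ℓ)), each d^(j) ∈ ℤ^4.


Via rank(M_{q-1}∘⋯∘M_p): M ≅ I[1,1]^2, I[1,4]^2, I[3,3]^2.
μ_θ-semistable layers: μ^(1)=2; μ^(2)=1; μ^(3)=0; μ^(4)=-2

((0, 0, 0, 2); (0, 0, 4, 0); (0, 2, 0, 0); (4, 0, 0, 0))


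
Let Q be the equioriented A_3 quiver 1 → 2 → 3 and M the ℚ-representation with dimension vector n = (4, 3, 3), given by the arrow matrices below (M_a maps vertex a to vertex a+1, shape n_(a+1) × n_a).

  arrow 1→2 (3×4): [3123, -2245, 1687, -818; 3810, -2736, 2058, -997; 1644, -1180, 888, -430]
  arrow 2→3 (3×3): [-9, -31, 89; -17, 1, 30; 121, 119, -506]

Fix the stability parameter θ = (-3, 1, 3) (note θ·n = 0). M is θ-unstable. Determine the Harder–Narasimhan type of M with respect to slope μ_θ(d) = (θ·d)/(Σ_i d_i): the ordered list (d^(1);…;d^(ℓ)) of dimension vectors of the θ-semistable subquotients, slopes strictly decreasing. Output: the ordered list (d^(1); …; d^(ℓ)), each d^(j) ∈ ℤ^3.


Via rank(M_{q-1}∘⋯∘M_p): M ≅ I[1,1], I[1,2], I[1,3]^2, I[3,3].
μ_θ-semistable layers: μ^(1)=3; μ^(2)=1; μ^(3)=-3

((0, 0, 3); (0, 3, 0); (4, 0, 0))


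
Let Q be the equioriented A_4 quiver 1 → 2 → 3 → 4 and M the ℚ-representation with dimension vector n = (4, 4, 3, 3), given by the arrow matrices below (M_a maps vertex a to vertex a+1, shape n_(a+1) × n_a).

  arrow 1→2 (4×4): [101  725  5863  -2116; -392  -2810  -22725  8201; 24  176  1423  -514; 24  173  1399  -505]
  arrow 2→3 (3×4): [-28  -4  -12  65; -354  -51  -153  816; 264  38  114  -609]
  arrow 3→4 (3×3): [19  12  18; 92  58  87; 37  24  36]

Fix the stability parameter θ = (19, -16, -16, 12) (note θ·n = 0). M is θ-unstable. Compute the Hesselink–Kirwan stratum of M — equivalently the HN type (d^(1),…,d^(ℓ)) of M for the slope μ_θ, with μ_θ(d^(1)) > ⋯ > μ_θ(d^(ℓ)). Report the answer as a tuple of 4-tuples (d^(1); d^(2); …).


Via rank(M_{q-1}∘⋯∘M_p): M ≅ I[1,2]^2, I[1,3], I[1,4], I[3,4], I[4,4].
μ_θ-semistable layers: μ^(1)=12; μ^(2)=3/2; μ^(3)=-13/3; μ^(4)=-16

((0, 0, 0, 3); (2, 2, 0, 0); (2, 2, 2, 0); (0, 0, 1, 0))


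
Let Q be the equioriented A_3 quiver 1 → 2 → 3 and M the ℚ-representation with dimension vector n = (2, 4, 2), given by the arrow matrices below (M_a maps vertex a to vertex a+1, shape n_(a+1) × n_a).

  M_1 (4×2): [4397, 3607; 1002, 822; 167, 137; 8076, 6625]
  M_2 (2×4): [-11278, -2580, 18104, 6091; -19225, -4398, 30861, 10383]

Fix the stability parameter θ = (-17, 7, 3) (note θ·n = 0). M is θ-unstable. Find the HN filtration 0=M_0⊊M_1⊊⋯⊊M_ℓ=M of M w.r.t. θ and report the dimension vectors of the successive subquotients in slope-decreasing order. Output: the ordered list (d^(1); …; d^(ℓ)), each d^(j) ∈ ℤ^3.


Barcode: M ≅ I[1,2], I[1,3], I[2,2], I[2,3]. HN layers by μ_θ (3 steps, strictly decreasing):
  μ^(1)=7; μ^(2)=5; μ^(3)=-17

((0, 2, 0); (0, 2, 2); (2, 0, 0))


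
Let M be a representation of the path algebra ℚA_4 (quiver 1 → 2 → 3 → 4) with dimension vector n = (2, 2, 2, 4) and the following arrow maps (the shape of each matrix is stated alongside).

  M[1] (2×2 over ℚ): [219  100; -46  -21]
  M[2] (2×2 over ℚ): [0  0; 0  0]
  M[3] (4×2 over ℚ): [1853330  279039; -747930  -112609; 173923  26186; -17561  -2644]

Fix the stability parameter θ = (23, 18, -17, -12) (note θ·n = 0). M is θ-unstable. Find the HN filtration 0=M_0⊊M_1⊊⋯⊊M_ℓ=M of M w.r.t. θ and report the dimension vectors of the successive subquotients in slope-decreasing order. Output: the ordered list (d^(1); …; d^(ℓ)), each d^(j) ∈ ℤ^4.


Interval decomposition of M: I[1,2]^2, I[3,4]^2, I[4,4]^2.
HN type (ℓ=3): μ^(1)=41/2; μ^(2)=-12; μ^(3)=-17

((2, 2, 0, 0); (0, 0, 0, 4); (0, 0, 2, 0))


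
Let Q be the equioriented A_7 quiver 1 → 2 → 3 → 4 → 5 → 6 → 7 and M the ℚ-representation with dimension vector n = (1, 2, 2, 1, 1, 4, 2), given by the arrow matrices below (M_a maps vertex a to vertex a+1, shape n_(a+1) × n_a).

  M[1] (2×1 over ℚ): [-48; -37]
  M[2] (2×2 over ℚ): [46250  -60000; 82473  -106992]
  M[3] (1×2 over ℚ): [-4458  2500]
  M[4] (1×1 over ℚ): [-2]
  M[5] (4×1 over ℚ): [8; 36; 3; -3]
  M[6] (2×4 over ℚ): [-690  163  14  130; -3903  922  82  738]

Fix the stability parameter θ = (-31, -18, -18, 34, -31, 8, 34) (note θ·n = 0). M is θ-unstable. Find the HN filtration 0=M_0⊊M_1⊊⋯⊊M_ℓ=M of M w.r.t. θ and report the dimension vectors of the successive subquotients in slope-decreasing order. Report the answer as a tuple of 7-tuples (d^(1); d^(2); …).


Barcode: M ≅ I[1,2], I[2,3], I[3,6], I[6,6], I[6,7]^2. HN layers by μ_θ (5 steps, strictly decreasing):
  μ^(1)=34; μ^(2)=8; μ^(3)=3/2; μ^(4)=-18; μ^(5)=-31

((0, 0, 0, 0, 0, 0, 2); (0, 0, 0, 0, 0, 4, 0); (0, 0, 0, 1, 1, 0, 0); (0, 2, 2, 0, 0, 0, 0); (1, 0, 0, 0, 0, 0, 0))


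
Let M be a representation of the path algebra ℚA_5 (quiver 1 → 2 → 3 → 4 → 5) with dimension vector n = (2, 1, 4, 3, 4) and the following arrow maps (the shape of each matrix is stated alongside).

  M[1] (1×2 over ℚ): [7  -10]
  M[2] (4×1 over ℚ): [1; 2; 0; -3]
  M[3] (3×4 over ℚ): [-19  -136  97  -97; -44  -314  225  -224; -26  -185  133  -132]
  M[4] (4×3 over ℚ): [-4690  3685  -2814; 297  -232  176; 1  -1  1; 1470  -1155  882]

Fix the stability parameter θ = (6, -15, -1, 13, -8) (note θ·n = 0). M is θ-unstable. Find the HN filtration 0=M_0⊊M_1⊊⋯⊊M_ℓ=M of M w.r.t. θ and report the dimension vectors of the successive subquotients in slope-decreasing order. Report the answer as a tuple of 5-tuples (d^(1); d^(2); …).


Interval decomposition of M: I[1,1], I[1,3], I[3,5]^3, I[5,5].
HN type (ℓ=5): μ^(1)=6; μ^(2)=5/2; μ^(3)=-1; μ^(4)=-9/2; μ^(5)=-8

((1, 0, 0, 0, 0); (0, 0, 0, 3, 3); (0, 0, 4, 0, 0); (1, 1, 0, 0, 0); (0, 0, 0, 0, 1))


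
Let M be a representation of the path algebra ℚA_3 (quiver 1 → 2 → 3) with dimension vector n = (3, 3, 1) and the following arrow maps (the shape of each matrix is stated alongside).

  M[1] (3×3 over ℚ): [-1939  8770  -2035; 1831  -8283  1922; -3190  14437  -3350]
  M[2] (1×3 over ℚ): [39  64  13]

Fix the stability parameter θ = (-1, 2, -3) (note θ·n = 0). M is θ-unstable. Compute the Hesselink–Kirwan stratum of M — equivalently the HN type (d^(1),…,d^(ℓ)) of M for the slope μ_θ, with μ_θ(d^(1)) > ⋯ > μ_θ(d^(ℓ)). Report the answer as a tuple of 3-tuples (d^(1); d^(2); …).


Barcode: M ≅ I[1,2]^2, I[1,3]. HN layers by μ_θ (3 steps, strictly decreasing):
  μ^(1)=2; μ^(2)=-1/2; μ^(3)=-1

((0, 2, 0); (0, 1, 1); (3, 0, 0))


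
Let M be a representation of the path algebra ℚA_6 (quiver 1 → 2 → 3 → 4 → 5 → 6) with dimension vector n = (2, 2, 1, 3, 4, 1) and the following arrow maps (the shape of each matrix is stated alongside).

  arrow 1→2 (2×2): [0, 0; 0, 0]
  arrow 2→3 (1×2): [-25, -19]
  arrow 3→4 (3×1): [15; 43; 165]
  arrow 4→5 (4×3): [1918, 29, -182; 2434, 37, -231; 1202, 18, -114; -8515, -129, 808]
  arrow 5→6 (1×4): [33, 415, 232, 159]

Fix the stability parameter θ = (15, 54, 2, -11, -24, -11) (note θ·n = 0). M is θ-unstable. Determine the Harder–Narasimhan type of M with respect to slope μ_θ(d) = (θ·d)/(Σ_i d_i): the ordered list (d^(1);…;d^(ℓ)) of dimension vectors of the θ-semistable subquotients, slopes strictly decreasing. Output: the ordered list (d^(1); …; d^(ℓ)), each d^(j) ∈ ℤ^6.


Interval decomposition of M: I[1,1]^2, I[2,2], I[2,6], I[4,5]^2, I[5,5].
HN type (ℓ=5): μ^(1)=54; μ^(2)=15; μ^(3)=2; μ^(4)=-35/2; μ^(5)=-24

((0, 1, 0, 0, 0, 0); (2, 0, 0, 0, 0, 0); (0, 1, 1, 1, 1, 1); (0, 0, 0, 2, 2, 0); (0, 0, 0, 0, 1, 0))


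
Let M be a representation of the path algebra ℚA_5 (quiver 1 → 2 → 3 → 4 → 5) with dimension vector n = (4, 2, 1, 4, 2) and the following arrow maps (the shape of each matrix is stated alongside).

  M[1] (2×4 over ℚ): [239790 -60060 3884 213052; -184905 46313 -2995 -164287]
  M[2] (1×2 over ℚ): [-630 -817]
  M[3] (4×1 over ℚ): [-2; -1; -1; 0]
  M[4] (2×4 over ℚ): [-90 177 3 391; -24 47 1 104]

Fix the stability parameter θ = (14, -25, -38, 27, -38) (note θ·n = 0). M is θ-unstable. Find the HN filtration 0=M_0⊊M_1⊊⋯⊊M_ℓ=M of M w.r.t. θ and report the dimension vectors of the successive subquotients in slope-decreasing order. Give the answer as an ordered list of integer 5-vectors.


Interval decomposition of M: I[1,1]^2, I[1,2], I[1,4], I[4,4], I[4,5]^2.
HN type (ℓ=4): μ^(1)=27; μ^(2)=14; μ^(3)=-11/2; μ^(4)=-49/3

((0, 0, 0, 2, 0); (2, 0, 0, 0, 0); (1, 1, 0, 2, 2); (1, 1, 1, 0, 0))


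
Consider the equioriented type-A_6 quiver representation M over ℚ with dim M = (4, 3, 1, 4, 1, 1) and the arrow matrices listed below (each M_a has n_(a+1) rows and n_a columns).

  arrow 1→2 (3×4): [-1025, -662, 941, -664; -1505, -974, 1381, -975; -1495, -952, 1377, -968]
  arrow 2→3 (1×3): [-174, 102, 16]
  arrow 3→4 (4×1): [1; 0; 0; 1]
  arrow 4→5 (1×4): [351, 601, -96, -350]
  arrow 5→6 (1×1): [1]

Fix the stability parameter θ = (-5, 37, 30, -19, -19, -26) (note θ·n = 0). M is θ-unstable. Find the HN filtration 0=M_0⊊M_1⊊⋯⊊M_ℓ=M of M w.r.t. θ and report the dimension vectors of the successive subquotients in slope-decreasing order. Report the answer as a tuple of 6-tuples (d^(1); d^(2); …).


Via rank(M_{q-1}∘⋯∘M_p): M ≅ I[1,1], I[1,2]^2, I[1,6], I[4,4]^3.
μ_θ-semistable layers: μ^(1)=37; μ^(2)=3/5; μ^(3)=-5; μ^(4)=-19

((0, 2, 0, 0, 0, 0); (0, 1, 1, 1, 1, 1); (4, 0, 0, 0, 0, 0); (0, 0, 0, 3, 0, 0))


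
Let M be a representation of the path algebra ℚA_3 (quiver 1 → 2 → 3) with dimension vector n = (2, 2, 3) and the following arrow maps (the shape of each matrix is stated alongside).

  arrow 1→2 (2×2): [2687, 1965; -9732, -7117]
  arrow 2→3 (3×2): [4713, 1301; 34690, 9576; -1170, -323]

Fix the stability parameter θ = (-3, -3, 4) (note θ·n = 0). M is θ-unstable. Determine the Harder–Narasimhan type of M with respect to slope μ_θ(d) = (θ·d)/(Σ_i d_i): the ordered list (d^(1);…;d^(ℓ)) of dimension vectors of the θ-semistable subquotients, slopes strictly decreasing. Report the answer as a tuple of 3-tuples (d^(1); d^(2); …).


Via rank(M_{q-1}∘⋯∘M_p): M ≅ I[1,3]^2, I[3,3].
μ_θ-semistable layers: μ^(1)=4; μ^(2)=-3

((0, 0, 3); (2, 2, 0))


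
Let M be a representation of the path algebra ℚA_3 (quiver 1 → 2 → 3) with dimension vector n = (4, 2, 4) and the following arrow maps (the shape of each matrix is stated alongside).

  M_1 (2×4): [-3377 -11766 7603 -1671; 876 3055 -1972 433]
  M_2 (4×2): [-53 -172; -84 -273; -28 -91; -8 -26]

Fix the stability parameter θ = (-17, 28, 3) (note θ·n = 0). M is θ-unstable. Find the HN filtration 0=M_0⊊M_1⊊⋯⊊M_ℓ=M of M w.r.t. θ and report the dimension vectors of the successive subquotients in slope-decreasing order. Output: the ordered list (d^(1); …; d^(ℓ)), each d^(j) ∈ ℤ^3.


Via rank(M_{q-1}∘⋯∘M_p): M ≅ I[1,1]^2, I[1,3]^2, I[3,3]^2.
μ_θ-semistable layers: μ^(1)=31/2; μ^(2)=3; μ^(3)=-17

((0, 2, 2); (0, 0, 2); (4, 0, 0))


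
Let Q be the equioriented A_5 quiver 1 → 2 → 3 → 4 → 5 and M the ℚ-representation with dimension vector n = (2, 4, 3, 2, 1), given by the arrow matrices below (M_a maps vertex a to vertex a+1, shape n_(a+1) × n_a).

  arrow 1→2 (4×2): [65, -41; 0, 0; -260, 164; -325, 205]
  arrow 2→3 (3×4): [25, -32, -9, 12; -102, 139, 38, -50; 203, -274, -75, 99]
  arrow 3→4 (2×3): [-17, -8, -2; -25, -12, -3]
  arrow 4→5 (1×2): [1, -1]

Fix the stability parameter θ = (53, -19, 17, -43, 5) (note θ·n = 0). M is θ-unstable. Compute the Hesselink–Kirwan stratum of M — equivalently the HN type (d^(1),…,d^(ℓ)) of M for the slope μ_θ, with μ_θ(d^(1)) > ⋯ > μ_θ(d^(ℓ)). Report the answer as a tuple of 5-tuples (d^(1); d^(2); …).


Barcode: M ≅ I[1,1], I[1,4], I[2,2], I[2,3], I[2,5]. HN layers by μ_θ (6 steps, strictly decreasing):
  μ^(1)=53; μ^(2)=17; μ^(3)=5; μ^(4)=2; μ^(5)=-13; μ^(6)=-19

((1, 0, 0, 0, 0); (0, 0, 1, 0, 0); (0, 0, 0, 0, 1); (1, 1, 1, 1, 0); (0, 0, 1, 1, 0); (0, 3, 0, 0, 0))


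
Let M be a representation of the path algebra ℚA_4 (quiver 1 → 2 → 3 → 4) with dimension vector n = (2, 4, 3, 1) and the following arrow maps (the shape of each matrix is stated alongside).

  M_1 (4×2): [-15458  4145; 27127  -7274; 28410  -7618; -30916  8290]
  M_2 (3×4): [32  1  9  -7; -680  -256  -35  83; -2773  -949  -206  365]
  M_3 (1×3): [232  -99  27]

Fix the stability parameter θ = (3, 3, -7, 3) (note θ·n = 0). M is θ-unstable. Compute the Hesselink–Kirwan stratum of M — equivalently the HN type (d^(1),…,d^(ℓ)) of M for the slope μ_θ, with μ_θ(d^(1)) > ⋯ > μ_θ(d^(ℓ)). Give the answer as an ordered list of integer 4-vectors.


Via rank(M_{q-1}∘⋯∘M_p): M ≅ I[1,3], I[1,4], I[2,2], I[2,3].
μ_θ-semistable layers: μ^(1)=3; μ^(2)=-1/3; μ^(3)=-2

((0, 1, 0, 1); (2, 2, 2, 0); (0, 1, 1, 0))


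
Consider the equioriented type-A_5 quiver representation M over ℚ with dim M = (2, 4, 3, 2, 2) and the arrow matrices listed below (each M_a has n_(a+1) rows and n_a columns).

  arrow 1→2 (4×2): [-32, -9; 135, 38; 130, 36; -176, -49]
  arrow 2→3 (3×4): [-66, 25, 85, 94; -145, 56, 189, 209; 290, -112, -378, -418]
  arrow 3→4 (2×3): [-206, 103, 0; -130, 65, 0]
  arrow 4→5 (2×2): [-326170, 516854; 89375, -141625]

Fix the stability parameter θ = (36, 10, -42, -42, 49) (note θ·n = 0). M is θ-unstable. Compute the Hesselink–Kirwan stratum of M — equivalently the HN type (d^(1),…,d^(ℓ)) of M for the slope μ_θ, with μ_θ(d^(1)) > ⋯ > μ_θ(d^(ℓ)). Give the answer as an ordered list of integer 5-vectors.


Via rank(M_{q-1}∘⋯∘M_p): M ≅ I[1,2], I[1,3], I[2,2], I[2,4], I[3,3], I[4,5], I[5,5].
μ_θ-semistable layers: μ^(1)=49; μ^(2)=23; μ^(3)=10; μ^(4)=4/3; μ^(5)=-74/3; μ^(6)=-42

((0, 0, 0, 0, 2); (1, 1, 0, 0, 0); (0, 1, 0, 0, 0); (1, 1, 1, 0, 0); (0, 1, 1, 1, 0); (0, 0, 1, 1, 0))


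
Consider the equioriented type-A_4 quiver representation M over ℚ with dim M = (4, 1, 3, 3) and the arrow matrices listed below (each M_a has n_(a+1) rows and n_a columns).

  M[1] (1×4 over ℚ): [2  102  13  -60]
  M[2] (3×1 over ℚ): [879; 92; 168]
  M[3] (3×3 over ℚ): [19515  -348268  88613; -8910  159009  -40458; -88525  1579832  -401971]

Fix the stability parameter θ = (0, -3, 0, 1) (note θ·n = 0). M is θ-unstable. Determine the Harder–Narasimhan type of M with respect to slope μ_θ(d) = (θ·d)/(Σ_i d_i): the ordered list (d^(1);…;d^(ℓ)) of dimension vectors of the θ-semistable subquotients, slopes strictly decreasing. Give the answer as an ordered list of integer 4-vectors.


Barcode: M ≅ I[1,1]^3, I[1,4], I[3,3], I[3,4], I[4,4]. HN layers by μ_θ (3 steps, strictly decreasing):
  μ^(1)=1; μ^(2)=0; μ^(3)=-3/2

((0, 0, 0, 3); (3, 0, 3, 0); (1, 1, 0, 0))


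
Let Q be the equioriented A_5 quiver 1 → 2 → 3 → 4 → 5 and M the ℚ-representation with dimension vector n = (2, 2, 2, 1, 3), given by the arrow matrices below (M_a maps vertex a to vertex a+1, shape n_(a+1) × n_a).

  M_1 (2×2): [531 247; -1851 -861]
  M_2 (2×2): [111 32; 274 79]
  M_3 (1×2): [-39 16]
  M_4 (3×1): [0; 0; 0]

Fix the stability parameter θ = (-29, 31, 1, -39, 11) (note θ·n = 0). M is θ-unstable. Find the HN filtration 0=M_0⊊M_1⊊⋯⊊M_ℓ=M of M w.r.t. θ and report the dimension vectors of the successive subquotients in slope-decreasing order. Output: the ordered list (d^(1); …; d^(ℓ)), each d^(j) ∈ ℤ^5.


Via rank(M_{q-1}∘⋯∘M_p): M ≅ I[1,3], I[1,4], I[5,5]^3.
μ_θ-semistable layers: μ^(1)=16; μ^(2)=11; μ^(3)=-7/3; μ^(4)=-29

((0, 1, 1, 0, 0); (0, 0, 0, 0, 3); (0, 1, 1, 1, 0); (2, 0, 0, 0, 0))


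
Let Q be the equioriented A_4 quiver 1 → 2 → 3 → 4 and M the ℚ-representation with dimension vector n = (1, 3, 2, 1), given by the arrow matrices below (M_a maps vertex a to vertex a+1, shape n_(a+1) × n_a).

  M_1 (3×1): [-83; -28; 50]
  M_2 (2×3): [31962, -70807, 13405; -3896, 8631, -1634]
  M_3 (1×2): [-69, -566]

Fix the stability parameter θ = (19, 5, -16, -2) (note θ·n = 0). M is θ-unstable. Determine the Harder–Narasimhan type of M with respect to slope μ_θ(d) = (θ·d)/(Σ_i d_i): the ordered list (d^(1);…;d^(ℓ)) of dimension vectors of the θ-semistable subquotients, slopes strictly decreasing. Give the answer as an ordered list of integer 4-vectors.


Interval decomposition of M: I[1,2], I[2,3], I[2,4].
HN type (ℓ=3): μ^(1)=12; μ^(2)=-2; μ^(3)=-11/2

((1, 1, 0, 0); (0, 0, 0, 1); (0, 2, 2, 0))


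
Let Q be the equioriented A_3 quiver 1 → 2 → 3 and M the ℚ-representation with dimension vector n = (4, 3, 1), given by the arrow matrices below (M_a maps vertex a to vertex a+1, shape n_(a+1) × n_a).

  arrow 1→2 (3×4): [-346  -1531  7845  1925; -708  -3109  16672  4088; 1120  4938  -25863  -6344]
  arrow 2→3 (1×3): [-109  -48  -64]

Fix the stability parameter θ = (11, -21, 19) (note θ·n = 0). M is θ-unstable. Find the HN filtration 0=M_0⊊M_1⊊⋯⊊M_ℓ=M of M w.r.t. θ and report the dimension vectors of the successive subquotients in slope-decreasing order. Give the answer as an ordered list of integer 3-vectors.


Barcode: M ≅ I[1,1], I[1,2]^2, I[1,3]. HN layers by μ_θ (3 steps, strictly decreasing):
  μ^(1)=19; μ^(2)=11; μ^(3)=-5

((0, 0, 1); (1, 0, 0); (3, 3, 0))


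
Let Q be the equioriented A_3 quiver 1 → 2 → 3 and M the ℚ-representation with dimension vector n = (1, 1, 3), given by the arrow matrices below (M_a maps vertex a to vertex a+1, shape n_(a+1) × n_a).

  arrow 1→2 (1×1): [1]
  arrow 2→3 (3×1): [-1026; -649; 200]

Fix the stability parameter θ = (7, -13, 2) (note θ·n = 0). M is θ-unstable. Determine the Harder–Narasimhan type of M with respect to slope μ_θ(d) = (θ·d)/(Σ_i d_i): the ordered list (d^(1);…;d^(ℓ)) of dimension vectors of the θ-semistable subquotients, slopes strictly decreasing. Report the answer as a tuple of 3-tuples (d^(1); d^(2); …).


Barcode: M ≅ I[1,3], I[3,3]^2. HN layers by μ_θ (2 steps, strictly decreasing):
  μ^(1)=2; μ^(2)=-3

((0, 0, 3); (1, 1, 0))


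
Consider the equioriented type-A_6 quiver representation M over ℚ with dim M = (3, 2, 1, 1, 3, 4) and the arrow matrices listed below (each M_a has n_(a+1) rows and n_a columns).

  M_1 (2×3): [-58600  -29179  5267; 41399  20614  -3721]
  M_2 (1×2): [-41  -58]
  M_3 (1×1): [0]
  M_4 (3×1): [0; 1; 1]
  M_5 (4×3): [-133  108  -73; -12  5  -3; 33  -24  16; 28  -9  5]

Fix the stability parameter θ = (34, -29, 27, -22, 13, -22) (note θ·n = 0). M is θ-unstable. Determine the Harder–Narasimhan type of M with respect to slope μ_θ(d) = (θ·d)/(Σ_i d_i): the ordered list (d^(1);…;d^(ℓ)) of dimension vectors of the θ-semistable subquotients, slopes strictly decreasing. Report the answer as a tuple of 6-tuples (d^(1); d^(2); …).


Via rank(M_{q-1}∘⋯∘M_p): M ≅ I[1,1], I[1,2], I[1,3], I[4,6], I[5,6]^2, I[6,6].
μ_θ-semistable layers: μ^(1)=34; μ^(2)=27; μ^(3)=5/2; μ^(4)=-9/2; μ^(5)=-22

((1, 0, 0, 0, 0, 0); (0, 0, 1, 0, 0, 0); (2, 2, 0, 0, 0, 0); (0, 0, 0, 0, 3, 3); (0, 0, 0, 1, 0, 1))


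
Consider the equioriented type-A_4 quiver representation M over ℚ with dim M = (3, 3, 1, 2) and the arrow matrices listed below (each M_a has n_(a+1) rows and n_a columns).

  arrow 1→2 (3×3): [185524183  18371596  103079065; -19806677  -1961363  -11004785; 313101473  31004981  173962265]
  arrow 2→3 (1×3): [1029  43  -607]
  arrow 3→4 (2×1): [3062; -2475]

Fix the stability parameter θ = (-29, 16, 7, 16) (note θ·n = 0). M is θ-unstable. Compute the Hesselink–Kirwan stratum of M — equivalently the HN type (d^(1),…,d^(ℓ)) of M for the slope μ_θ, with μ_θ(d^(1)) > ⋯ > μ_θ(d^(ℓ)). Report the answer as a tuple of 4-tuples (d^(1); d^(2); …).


Barcode: M ≅ I[1,1], I[1,2], I[1,4], I[2,2], I[4,4]. HN layers by μ_θ (3 steps, strictly decreasing):
  μ^(1)=16; μ^(2)=23/2; μ^(3)=-29

((0, 2, 0, 2); (0, 1, 1, 0); (3, 0, 0, 0))


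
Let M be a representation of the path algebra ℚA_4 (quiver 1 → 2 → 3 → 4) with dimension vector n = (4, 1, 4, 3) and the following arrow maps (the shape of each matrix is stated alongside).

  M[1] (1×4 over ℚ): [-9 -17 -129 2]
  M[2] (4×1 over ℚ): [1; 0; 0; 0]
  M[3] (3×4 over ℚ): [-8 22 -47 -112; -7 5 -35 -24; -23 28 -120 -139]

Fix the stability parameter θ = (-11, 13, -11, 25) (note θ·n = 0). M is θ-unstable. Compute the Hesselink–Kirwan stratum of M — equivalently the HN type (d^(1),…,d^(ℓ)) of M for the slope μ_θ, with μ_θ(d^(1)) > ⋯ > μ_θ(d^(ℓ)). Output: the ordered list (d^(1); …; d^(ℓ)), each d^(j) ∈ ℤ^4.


Interval decomposition of M: I[1,1]^3, I[1,4], I[3,3], I[3,4]^2.
HN type (ℓ=3): μ^(1)=25; μ^(2)=1; μ^(3)=-11

((0, 0, 0, 3); (0, 1, 1, 0); (4, 0, 3, 0))


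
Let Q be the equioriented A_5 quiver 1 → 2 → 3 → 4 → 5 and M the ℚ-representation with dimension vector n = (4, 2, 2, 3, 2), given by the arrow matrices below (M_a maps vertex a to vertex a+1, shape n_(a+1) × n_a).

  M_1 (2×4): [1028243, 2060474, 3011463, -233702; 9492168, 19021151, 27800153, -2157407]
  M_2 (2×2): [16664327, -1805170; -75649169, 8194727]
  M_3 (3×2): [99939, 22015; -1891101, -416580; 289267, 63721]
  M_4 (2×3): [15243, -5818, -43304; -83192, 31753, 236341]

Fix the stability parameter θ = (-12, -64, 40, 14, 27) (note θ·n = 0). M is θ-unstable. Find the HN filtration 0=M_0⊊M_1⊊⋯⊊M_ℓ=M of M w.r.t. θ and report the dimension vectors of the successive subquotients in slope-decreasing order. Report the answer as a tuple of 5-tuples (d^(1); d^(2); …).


Via rank(M_{q-1}∘⋯∘M_p): M ≅ I[1,1]^2, I[1,5]^2, I[4,4].
μ_θ-semistable layers: μ^(1)=27; μ^(2)=14; μ^(3)=-12; μ^(4)=-38

((0, 0, 2, 2, 2); (0, 0, 0, 1, 0); (2, 0, 0, 0, 0); (2, 2, 0, 0, 0))


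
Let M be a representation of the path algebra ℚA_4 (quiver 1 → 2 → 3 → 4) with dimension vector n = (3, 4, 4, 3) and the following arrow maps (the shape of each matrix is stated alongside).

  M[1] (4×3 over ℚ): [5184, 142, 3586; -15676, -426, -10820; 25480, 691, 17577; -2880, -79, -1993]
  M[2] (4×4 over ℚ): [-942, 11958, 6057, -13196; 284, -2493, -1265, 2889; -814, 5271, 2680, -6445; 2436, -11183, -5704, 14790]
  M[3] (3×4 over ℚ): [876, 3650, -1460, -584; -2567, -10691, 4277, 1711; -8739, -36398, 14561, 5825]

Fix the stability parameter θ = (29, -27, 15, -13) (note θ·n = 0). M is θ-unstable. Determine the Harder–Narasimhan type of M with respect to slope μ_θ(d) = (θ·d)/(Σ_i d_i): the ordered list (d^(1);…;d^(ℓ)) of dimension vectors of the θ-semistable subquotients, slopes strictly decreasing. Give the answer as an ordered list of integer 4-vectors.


Via rank(M_{q-1}∘⋯∘M_p): M ≅ I[1,1], I[1,3], I[1,4], I[2,2], I[2,4], I[3,3], I[4,4].
μ_θ-semistable layers: μ^(1)=29; μ^(2)=15; μ^(3)=1; μ^(4)=-13; μ^(5)=-27

((1, 0, 0, 0); (0, 0, 2, 0); (2, 2, 2, 2); (0, 0, 0, 1); (0, 2, 0, 0))


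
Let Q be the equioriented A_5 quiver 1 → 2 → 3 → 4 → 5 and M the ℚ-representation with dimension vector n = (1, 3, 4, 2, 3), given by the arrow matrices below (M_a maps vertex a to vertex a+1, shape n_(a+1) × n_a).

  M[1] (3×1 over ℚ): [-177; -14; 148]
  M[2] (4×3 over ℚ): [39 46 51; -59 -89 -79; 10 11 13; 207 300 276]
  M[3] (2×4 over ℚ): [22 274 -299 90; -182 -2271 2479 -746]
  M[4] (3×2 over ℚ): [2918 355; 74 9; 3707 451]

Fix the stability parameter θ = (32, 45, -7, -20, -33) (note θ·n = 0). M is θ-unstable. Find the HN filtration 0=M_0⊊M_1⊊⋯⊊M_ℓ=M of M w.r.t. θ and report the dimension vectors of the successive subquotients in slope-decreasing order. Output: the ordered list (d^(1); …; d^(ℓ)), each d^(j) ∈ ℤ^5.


Via rank(M_{q-1}∘⋯∘M_p): M ≅ I[1,5], I[2,3], I[2,5], I[3,3], I[5,5].
μ_θ-semistable layers: μ^(1)=19; μ^(2)=17/5; μ^(3)=-15/4; μ^(4)=-7; μ^(5)=-33

((0, 1, 1, 0, 0); (1, 1, 1, 1, 1); (0, 1, 1, 1, 1); (0, 0, 1, 0, 0); (0, 0, 0, 0, 1))


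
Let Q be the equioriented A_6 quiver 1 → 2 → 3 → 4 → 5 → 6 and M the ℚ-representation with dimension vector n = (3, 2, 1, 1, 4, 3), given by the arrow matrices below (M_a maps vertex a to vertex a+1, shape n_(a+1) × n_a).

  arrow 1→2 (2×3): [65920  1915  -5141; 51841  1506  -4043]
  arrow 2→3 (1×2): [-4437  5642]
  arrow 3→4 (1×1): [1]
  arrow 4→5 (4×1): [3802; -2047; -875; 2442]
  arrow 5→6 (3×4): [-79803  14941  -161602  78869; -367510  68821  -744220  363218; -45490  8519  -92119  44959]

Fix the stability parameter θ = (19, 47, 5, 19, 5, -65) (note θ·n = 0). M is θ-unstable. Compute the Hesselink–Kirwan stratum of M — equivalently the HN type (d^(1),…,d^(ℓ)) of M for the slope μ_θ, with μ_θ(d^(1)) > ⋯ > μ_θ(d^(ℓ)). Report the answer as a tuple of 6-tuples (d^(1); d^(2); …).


Via rank(M_{q-1}∘⋯∘M_p): M ≅ I[1,1], I[1,2], I[1,6], I[5,5], I[5,6]^2.
μ_θ-semistable layers: μ^(1)=47; μ^(2)=19; μ^(3)=5; μ^(4)=-30

((0, 1, 0, 0, 0, 0); (2, 0, 0, 0, 0, 0); (1, 1, 1, 1, 2, 1); (0, 0, 0, 0, 2, 2))


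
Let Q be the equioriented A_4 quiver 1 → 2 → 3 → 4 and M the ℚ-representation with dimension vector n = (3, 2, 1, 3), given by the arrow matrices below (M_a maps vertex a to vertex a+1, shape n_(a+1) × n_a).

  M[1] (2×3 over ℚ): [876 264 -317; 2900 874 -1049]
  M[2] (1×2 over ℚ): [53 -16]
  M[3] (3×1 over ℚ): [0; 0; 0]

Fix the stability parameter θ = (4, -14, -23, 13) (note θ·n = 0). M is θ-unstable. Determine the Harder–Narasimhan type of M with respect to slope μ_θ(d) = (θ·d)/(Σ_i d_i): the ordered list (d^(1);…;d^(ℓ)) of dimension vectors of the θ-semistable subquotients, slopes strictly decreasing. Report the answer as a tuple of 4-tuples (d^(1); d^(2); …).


Via rank(M_{q-1}∘⋯∘M_p): M ≅ I[1,1], I[1,2], I[1,3], I[4,4]^3.
μ_θ-semistable layers: μ^(1)=13; μ^(2)=4; μ^(3)=-5; μ^(4)=-11

((0, 0, 0, 3); (1, 0, 0, 0); (1, 1, 0, 0); (1, 1, 1, 0))


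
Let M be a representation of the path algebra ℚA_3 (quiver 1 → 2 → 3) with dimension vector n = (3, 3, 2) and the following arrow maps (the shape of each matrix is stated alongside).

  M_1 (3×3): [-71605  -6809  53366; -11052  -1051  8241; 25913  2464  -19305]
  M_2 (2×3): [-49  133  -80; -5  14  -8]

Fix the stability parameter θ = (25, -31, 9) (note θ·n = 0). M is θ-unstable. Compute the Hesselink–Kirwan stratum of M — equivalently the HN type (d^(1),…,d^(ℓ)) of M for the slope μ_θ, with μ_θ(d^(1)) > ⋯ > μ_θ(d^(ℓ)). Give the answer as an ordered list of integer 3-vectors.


Barcode: M ≅ I[1,2], I[1,3]^2. HN layers by μ_θ (2 steps, strictly decreasing):
  μ^(1)=9; μ^(2)=-3

((0, 0, 2); (3, 3, 0))


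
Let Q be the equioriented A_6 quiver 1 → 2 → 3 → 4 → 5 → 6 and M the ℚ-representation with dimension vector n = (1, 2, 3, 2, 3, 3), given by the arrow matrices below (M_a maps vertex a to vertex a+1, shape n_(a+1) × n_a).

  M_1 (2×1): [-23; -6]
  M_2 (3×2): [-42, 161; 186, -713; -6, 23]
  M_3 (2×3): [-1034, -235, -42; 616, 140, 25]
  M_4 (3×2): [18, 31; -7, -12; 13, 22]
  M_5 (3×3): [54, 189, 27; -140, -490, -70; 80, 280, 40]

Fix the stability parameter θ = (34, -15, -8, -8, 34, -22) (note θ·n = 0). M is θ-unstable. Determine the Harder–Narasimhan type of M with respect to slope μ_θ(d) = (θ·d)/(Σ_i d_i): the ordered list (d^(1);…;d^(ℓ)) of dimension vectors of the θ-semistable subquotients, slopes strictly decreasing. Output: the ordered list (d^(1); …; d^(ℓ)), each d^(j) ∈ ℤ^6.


Barcode: M ≅ I[1,2], I[2,5], I[3,3], I[3,5], I[5,6], I[6,6]^2. HN layers by μ_θ (6 steps, strictly decreasing):
  μ^(1)=34; μ^(2)=19/2; μ^(3)=6; μ^(4)=-8; μ^(5)=-15; μ^(6)=-22

((0, 0, 0, 0, 2, 0); (1, 1, 0, 0, 0, 0); (0, 0, 0, 0, 1, 1); (0, 0, 3, 2, 0, 0); (0, 1, 0, 0, 0, 0); (0, 0, 0, 0, 0, 2))
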